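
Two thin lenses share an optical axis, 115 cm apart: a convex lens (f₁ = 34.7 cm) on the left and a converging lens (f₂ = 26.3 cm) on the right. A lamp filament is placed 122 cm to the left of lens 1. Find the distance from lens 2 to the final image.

43.5 cm

Lens 1: 1/d_i1 = 1/f₁ − 1/d_o1 = 1/(34.7) − 1/(122) = 0.02062, so d_i1 = 48.49 cm.
The intermediate image is 48.49 cm to the right of lens 1, which is 115 − (48.49) = 66.51 cm to the left of lens 2, so d_o2 = +66.51 cm.
Lens 2: 1/d_i2 = 1/f₂ − 1/d_o2 = 1/(26.3) − 1/(66.51) = 0.02299, so d_i2 = 43.5 cm.
The final image is real, 43.5 cm to the right of lens 2 (overall magnification ≈ 0.26).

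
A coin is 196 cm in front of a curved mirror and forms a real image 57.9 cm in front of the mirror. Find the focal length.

Real image ⇒ d_i = +57.9 cm.
1/f = 1/d_o + 1/d_i = 1/(196) + 1/(57.9) = 0.02237, so f = 44.7 cm.
Since f is positive, the curved mirror is concave.

f = 44.7 cm (concave)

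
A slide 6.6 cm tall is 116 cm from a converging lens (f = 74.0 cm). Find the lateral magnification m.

m = -1.76

1/d_i = 1/f − 1/d_o = 1/(74.00) − 1/(116) = 0.004893, so d_i = 204.4 cm.
m = −d_i/d_o = −(204.4)/(116) = -1.76.
The image is real, inverted and enlarged, on the far side of the lens.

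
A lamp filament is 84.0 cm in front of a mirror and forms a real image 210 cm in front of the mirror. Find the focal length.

Real image ⇒ d_i = +210 cm.
1/f = 1/d_o + 1/d_i = 1/(84.0) + 1/(210) = 0.01667, so f = 60.0 cm.
Since f is positive, the mirror is concave.

f = 60.0 cm (concave)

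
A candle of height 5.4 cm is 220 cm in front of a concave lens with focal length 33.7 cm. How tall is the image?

0.717 cm

For a concave lens, f = -33.7 cm.
1/d_i = 1/f − 1/d_o = 1/(-33.70) − 1/(220) = -0.03422, so d_i = -29.22 cm.
m = −d_i/d_o = +0.1328.
|h_i| = |m|·h_o = 0.1328 × 5.4 = 0.717 cm. The image is virtual, upright and reduced, on the same side as the object.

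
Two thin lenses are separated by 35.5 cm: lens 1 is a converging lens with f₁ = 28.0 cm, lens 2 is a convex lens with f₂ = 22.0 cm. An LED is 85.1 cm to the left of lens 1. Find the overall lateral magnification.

Lens 1: 1/d_i1 = 1/(28.0) − 1/(85.1) = 0.02396, so d_i1 = 41.73 cm; m₁ = −d_i1/d_o1 = -0.4904.
d_o2 = 35.5 − (41.73) = -6.230 cm (virtual object).
Lens 2: 1/d_i2 = 1/(22.0) − 1/(-6.230) = 0.2060, so d_i2 = 4.855 cm; m₂ = −d_i2/d_o2 = +0.7793.
m = m₁·m₂ = (-0.4904)(+0.7793) = -0.382.

m = -0.382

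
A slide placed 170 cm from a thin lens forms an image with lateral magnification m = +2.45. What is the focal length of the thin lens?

f = 287 cm (converging)

m = −d_i/d_o ⇒ d_i = −m·d_o = −(+2.45)·(170) = -416.5 cm.
1/f = 1/d_o + 1/d_i = 1/(170) + 1/(-416.5) = 0.003481, so f = 287 cm.
Since f is positive, the thin lens is converging.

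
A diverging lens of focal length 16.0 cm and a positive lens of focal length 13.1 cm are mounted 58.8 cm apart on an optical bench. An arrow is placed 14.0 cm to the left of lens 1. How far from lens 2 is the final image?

16.3 cm

Lens 1 is diverging, so f₁ = −16.0 cm.
Lens 1: 1/d_i1 = 1/f₁ − 1/d_o1 = 1/(-16.0) − 1/(14.0) = -0.1339, so d_i1 = -7.467 cm.
The intermediate image is 7.467 cm to the left of lens 1 (virtual), which is 58.8 − (-7.467) = 66.27 cm to the left of lens 2, so d_o2 = +66.27 cm.
Lens 2: 1/d_i2 = 1/f₂ − 1/d_o2 = 1/(13.1) − 1/(66.27) = 0.06125, so d_i2 = 16.3 cm.
The final image is real, 16.3 cm to the right of lens 2 (overall magnification ≈ -0.13).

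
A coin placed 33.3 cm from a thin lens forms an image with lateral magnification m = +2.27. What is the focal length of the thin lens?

m = −d_i/d_o ⇒ d_i = −m·d_o = −(+2.27)·(33.3) = -75.59 cm.
1/f = 1/d_o + 1/d_i = 1/(33.3) + 1/(-75.59) = 0.01680, so f = 59.5 cm.
Since f is positive, the thin lens is converging.

f = 59.5 cm (converging)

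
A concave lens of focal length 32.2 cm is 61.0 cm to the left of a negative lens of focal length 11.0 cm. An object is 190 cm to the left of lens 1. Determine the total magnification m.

m = +0.0160

f₁ = −32.2 cm (diverging).
Lens 1: 1/d_i1 = 1/(-32.2) − 1/(190) = -0.03632, so d_i1 = -27.53 cm; m₁ = −d_i1/d_o1 = +0.1449.
d_o2 = 61.0 − (-27.53) = 88.53 cm.
f₂ = −11.0 cm (diverging).
Lens 2: 1/d_i2 = 1/(-11.0) − 1/(88.53) = -0.1022, so d_i2 = -9.784 cm; m₂ = −d_i2/d_o2 = +0.1105.
m = m₁·m₂ = (+0.1449)(+0.1105) = +0.0160.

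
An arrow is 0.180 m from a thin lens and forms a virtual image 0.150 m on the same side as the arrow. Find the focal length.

f = -0.900 m (diverging)

Virtual image ⇒ d_i = −0.150 m.
1/f = 1/d_o + 1/d_i = 1/(0.180) + 1/(-0.150) = -1.111, so f = -0.900 m.
Since f is negative, the thin lens is diverging.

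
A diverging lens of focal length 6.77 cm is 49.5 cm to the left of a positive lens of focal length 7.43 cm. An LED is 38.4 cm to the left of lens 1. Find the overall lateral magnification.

m = -0.0233

f₁ = −6.77 cm (diverging).
Lens 1: 1/d_i1 = 1/(-6.77) − 1/(38.4) = -0.1738, so d_i1 = -5.755 cm; m₁ = −d_i1/d_o1 = +0.1499.
d_o2 = 49.5 − (-5.755) = 55.26 cm.
Lens 2: 1/d_i2 = 1/(7.43) − 1/(55.26) = 0.1165, so d_i2 = 8.584 cm; m₂ = −d_i2/d_o2 = -0.1553.
m = m₁·m₂ = (+0.1499)(-0.1553) = -0.0233.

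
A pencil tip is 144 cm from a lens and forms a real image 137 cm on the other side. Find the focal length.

f = 70.2 cm (converging)

Real image ⇒ d_i = +137 cm.
1/f = 1/d_o + 1/d_i = 1/(144) + 1/(137) = 0.01424, so f = 70.2 cm.
Since f is positive, the lens is converging.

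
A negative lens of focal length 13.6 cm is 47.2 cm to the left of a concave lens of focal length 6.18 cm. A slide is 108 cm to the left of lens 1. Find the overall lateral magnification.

f₁ = −13.6 cm (diverging).
Lens 1: 1/d_i1 = 1/(-13.6) − 1/(108) = -0.08279, so d_i1 = -12.08 cm; m₁ = −d_i1/d_o1 = +0.1119.
d_o2 = 47.2 − (-12.08) = 59.28 cm.
f₂ = −6.18 cm (diverging).
Lens 2: 1/d_i2 = 1/(-6.18) − 1/(59.28) = -0.1787, so d_i2 = -5.597 cm; m₂ = −d_i2/d_o2 = +0.09441.
m = m₁·m₂ = (+0.1119)(+0.09441) = +0.0106.

m = +0.0106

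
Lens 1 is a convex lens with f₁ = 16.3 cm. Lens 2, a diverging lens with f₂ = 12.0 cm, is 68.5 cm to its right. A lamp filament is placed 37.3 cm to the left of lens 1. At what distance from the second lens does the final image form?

Lens 1: 1/d_i1 = 1/f₁ − 1/d_o1 = 1/(16.3) − 1/(37.3) = 0.03454, so d_i1 = 28.95 cm.
The intermediate image is 28.95 cm to the right of lens 1, which is 68.5 − (28.95) = 39.55 cm to the left of lens 2, so d_o2 = +39.55 cm.
Lens 2 is diverging, so f₂ = −12.0 cm.
Lens 2: 1/d_i2 = 1/f₂ − 1/d_o2 = 1/(-12.0) − 1/(39.55) = -0.1086, so d_i2 = -9.21 cm.
The final image is virtual, 9.21 cm to the left of lens 2 (overall magnification ≈ -0.18).

9.21 cm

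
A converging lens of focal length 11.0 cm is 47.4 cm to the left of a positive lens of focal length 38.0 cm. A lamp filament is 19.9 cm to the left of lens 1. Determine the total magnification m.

m = -3.09

Lens 1: 1/d_i1 = 1/(11.0) − 1/(19.9) = 0.04066, so d_i1 = 24.60 cm; m₁ = −d_i1/d_o1 = -1.236.
d_o2 = 47.4 − (24.60) = 22.80 cm.
Lens 2: 1/d_i2 = 1/(38.0) − 1/(22.80) = -0.01754, so d_i2 = -57.00 cm; m₂ = −d_i2/d_o2 = +2.500.
m = m₁·m₂ = (-1.236)(+2.500) = -3.09.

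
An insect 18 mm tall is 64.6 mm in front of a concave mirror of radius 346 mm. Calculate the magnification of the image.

f = R/2 = 346/2 = 173.0 mm.
1/d_i = 1/f − 1/d_o = 1/(173.0) − 1/(64.6) = -0.009700, so d_i = -103.1 mm.
m = −d_i/d_o = −(-103.1)/(64.6) = +1.60.
The image is virtual, upright and enlarged, behind the mirror.

m = +1.60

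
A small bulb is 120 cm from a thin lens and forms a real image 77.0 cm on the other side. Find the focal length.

Real image ⇒ d_i = +77.0 cm.
1/f = 1/d_o + 1/d_i = 1/(120) + 1/(77.0) = 0.02132, so f = 46.9 cm.
Since f is positive, the thin lens is converging.

f = 46.9 cm (converging)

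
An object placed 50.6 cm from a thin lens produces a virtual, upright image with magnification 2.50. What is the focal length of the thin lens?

f = 84.3 cm (converging)

m = −d_i/d_o ⇒ d_i = −m·d_o = −(+2.50)·(50.6) = -126.5 cm.
1/f = 1/d_o + 1/d_i = 1/(50.6) + 1/(-126.5) = 0.01186, so f = 84.3 cm.
Since f is positive, the thin lens is converging.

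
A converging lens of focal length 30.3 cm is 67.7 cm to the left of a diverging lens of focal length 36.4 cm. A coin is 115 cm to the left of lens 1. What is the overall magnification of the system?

Lens 1: 1/d_i1 = 1/(30.3) − 1/(115) = 0.02431, so d_i1 = 41.14 cm; m₁ = −d_i1/d_o1 = -0.3577.
d_o2 = 67.7 − (41.14) = 26.56 cm.
f₂ = −36.4 cm (diverging).
Lens 2: 1/d_i2 = 1/(-36.4) − 1/(26.56) = -0.06512, so d_i2 = -15.36 cm; m₂ = −d_i2/d_o2 = +0.5781.
m = m₁·m₂ = (-0.3577)(+0.5781) = -0.207.

m = -0.207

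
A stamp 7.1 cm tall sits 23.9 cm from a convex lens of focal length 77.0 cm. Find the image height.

1/d_i = 1/f − 1/d_o = 1/(77.00) − 1/(23.9) = -0.02885, so d_i = -34.66 cm.
m = −d_i/d_o = +1.450.
|h_i| = |m|·h_o = 1.450 × 7.1 = 10.3 cm. The image is virtual, upright and enlarged, on the same side as the object.

10.3 cm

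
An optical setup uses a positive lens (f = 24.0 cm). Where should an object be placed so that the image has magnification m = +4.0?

18.0 cm

m = −d_i/d_o ⇒ d_i = −m·d_o.
1/f = 1/d_o + 1/d_i = 1/d_o − 1/(m·d_o) = (1 − 1/m)/d_o, so d_o = f(1 − 1/m) = (24.00)(1 − 1/(+4.0)) = 18.0 cm.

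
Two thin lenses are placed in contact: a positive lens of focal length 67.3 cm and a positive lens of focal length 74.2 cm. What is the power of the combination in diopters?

P₁ = 1/f₁ = 1/(0.673 m) = +1.486 D; P₂ = 1/f₂ = 1/(0.742 m) = +1.348 D.
For thin lenses in contact, P = P₁ + P₂ = (+1.486) + (+1.348) = +2.83 D.

P = +2.83 D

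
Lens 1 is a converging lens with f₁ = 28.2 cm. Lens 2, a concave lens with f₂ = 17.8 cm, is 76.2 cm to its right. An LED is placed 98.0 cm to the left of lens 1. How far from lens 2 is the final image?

Lens 1: 1/d_i1 = 1/f₁ − 1/d_o1 = 1/(28.2) − 1/(98.0) = 0.02526, so d_i1 = 39.59 cm.
The intermediate image is 39.59 cm to the right of lens 1, which is 76.2 − (39.59) = 36.61 cm to the left of lens 2, so d_o2 = +36.61 cm.
Lens 2 is diverging, so f₂ = −17.8 cm.
Lens 2: 1/d_i2 = 1/f₂ − 1/d_o2 = 1/(-17.8) − 1/(36.61) = -0.08349, so d_i2 = -12.0 cm.
The final image is virtual, 12.0 cm to the left of lens 2 (overall magnification ≈ -0.13).

12.0 cm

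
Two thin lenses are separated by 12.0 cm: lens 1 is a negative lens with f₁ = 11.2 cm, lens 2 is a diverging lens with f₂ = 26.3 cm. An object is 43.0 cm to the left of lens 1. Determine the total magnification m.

m = +0.115

f₁ = −11.2 cm (diverging).
Lens 1: 1/d_i1 = 1/(-11.2) − 1/(43.0) = -0.1125, so d_i1 = -8.886 cm; m₁ = −d_i1/d_o1 = +0.2067.
d_o2 = 12.0 − (-8.886) = 20.89 cm.
f₂ = −26.3 cm (diverging).
Lens 2: 1/d_i2 = 1/(-26.3) − 1/(20.89) = -0.08589, so d_i2 = -11.64 cm; m₂ = −d_i2/d_o2 = +0.5573.
m = m₁·m₂ = (+0.2067)(+0.5573) = +0.115.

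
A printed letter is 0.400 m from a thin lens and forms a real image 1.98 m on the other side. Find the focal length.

Real image ⇒ d_i = +1.98 m.
1/f = 1/d_o + 1/d_i = 1/(0.400) + 1/(1.98) = 3.005, so f = 0.333 m.
Since f is positive, the thin lens is converging.

f = 0.333 m (converging)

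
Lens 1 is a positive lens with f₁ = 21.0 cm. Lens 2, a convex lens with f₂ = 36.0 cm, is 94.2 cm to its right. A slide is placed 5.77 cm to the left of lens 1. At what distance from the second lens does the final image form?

Lens 1: 1/d_i1 = 1/f₁ − 1/d_o1 = 1/(21.0) − 1/(5.77) = -0.1257, so d_i1 = -7.956 cm.
The intermediate image is 7.956 cm to the left of lens 1 (virtual), which is 94.2 − (-7.956) = 102.2 cm to the left of lens 2, so d_o2 = +102.2 cm.
Lens 2: 1/d_i2 = 1/f₂ − 1/d_o2 = 1/(36.0) − 1/(102.2) = 0.01799, so d_i2 = 55.6 cm.
The final image is real, 55.6 cm to the right of lens 2 (overall magnification ≈ -0.75).

55.6 cm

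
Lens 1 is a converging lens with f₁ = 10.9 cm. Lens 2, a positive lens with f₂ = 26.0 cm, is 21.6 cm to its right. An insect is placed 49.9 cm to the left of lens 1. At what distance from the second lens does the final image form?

Lens 1: 1/d_i1 = 1/f₁ − 1/d_o1 = 1/(10.9) − 1/(49.9) = 0.07170, so d_i1 = 13.95 cm.
The intermediate image is 13.95 cm to the right of lens 1, which is 21.6 − (13.95) = 7.650 cm to the left of lens 2, so d_o2 = +7.650 cm.
Lens 2: 1/d_i2 = 1/f₂ − 1/d_o2 = 1/(26.0) − 1/(7.650) = -0.09226, so d_i2 = -10.8 cm.
The final image is virtual, 10.8 cm to the left of lens 2 (overall magnification ≈ -0.40).

10.8 cm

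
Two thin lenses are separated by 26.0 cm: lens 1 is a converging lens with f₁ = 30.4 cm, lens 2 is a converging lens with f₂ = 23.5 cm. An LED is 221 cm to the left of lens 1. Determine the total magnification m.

m = -0.114

Lens 1: 1/d_i1 = 1/(30.4) − 1/(221) = 0.02837, so d_i1 = 35.25 cm; m₁ = −d_i1/d_o1 = -0.1595.
d_o2 = 26.0 − (35.25) = -9.250 cm (virtual object).
Lens 2: 1/d_i2 = 1/(23.5) − 1/(-9.250) = 0.1507, so d_i2 = 6.637 cm; m₂ = −d_i2/d_o2 = +0.7176.
m = m₁·m₂ = (-0.1595)(+0.7176) = -0.114.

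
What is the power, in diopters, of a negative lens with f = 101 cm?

P = -0.990 D

For a negative lens, f = −101 cm.
f = -101 cm = -1.01 m.
P = 1/f = 1/(-1.01 m) = -0.990 D.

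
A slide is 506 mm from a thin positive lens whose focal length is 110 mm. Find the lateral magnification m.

1/d_i = 1/f − 1/d_o = 1/(110.0) − 1/(506) = 0.007115, so d_i = 140.6 mm.
m = −d_i/d_o = −(140.6)/(506) = -0.278.
The image is real, inverted and reduced, on the far side of the lens.

m = -0.278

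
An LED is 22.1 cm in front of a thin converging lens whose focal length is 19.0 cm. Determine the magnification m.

1/d_i = 1/f − 1/d_o = 1/(19.00) − 1/(22.1) = 0.007383, so d_i = 135.5 cm.
m = −d_i/d_o = −(135.5)/(22.1) = -6.13.
The image is real, inverted and enlarged, on the far side of the lens.

m = -6.13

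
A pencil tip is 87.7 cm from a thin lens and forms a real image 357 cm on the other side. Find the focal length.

Real image ⇒ d_i = +357 cm.
1/f = 1/d_o + 1/d_i = 1/(87.7) + 1/(357) = 0.01420, so f = 70.4 cm.
Since f is positive, the thin lens is converging.

f = 70.4 cm (converging)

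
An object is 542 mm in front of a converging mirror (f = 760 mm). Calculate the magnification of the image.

m = +3.49

1/d_i = 1/f − 1/d_o = 1/(760.0) − 1/(542) = -0.0005292, so d_i = -1890 mm.
m = −d_i/d_o = −(-1890)/(542) = +3.49.
The image is virtual, upright and enlarged, behind the mirror.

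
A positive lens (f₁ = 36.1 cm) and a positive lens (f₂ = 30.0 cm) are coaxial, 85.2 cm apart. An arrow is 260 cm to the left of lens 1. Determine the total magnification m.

m = +0.364

Lens 1: 1/d_i1 = 1/(36.1) − 1/(260) = 0.02385, so d_i1 = 41.92 cm; m₁ = −d_i1/d_o1 = -0.1612.
d_o2 = 85.2 − (41.92) = 43.28 cm.
Lens 2: 1/d_i2 = 1/(30.0) − 1/(43.28) = 0.01023, so d_i2 = 97.77 cm; m₂ = −d_i2/d_o2 = -2.259.
m = m₁·m₂ = (-0.1612)(-2.259) = +0.364.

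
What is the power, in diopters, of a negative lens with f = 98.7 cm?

For a negative lens, f = −98.7 cm.
f = -98.7 cm = -0.987 m.
P = 1/f = 1/(-0.987 m) = -1.01 D.

P = -1.01 D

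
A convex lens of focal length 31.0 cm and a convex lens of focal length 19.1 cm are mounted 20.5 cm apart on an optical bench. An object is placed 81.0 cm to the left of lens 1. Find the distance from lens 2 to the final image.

Lens 1: 1/d_i1 = 1/f₁ − 1/d_o1 = 1/(31.0) − 1/(81.0) = 0.01991, so d_i1 = 50.22 cm.
The intermediate image is 50.22 cm to the right of lens 1, which lies 29.72 cm to the right of lens 2 — a virtual object — so d_o2 = −29.72 cm.
Lens 2: 1/d_i2 = 1/f₂ − 1/d_o2 = 1/(19.1) − 1/(-29.72) = 0.08600, so d_i2 = 11.6 cm.
The final image is real, 11.6 cm to the right of lens 2 (overall magnification ≈ -0.24).

11.6 cm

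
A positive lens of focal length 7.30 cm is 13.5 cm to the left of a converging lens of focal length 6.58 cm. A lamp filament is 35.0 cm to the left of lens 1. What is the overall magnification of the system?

m = -0.753

Lens 1: 1/d_i1 = 1/(7.30) − 1/(35.0) = 0.1084, so d_i1 = 9.224 cm; m₁ = −d_i1/d_o1 = -0.2635.
d_o2 = 13.5 − (9.224) = 4.276 cm.
Lens 2: 1/d_i2 = 1/(6.58) − 1/(4.276) = -0.08189, so d_i2 = -12.21 cm; m₂ = −d_i2/d_o2 = +2.856.
m = m₁·m₂ = (-0.2635)(+2.856) = -0.753.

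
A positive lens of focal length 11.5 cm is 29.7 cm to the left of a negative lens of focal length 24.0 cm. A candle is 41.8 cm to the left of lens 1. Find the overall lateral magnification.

Lens 1: 1/d_i1 = 1/(11.5) − 1/(41.8) = 0.06303, so d_i1 = 15.86 cm; m₁ = −d_i1/d_o1 = -0.3794.
d_o2 = 29.7 − (15.86) = 13.84 cm.
f₂ = −24.0 cm (diverging).
Lens 2: 1/d_i2 = 1/(-24.0) − 1/(13.84) = -0.1139, so d_i2 = -8.778 cm; m₂ = −d_i2/d_o2 = +0.6342.
m = m₁·m₂ = (-0.3794)(+0.6342) = -0.241.

m = -0.241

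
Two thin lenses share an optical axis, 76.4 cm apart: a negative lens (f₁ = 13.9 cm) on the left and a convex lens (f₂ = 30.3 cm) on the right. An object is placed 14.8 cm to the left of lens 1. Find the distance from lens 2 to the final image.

Lens 1 is diverging, so f₁ = −13.9 cm.
Lens 1: 1/d_i1 = 1/f₁ − 1/d_o1 = 1/(-13.9) − 1/(14.8) = -0.1395, so d_i1 = -7.168 cm.
The intermediate image is 7.168 cm to the left of lens 1 (virtual), which is 76.4 − (-7.168) = 83.57 cm to the left of lens 2, so d_o2 = +83.57 cm.
Lens 2: 1/d_i2 = 1/f₂ − 1/d_o2 = 1/(30.3) − 1/(83.57) = 0.02104, so d_i2 = 47.5 cm.
The final image is real, 47.5 cm to the right of lens 2 (overall magnification ≈ -0.28).

47.5 cm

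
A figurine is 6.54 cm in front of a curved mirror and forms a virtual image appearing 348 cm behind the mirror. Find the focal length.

f = 6.67 cm (concave)

Virtual image ⇒ d_i = −348 cm.
1/f = 1/d_o + 1/d_i = 1/(6.54) + 1/(-348) = 0.1500, so f = 6.67 cm.
Since f is positive, the curved mirror is concave.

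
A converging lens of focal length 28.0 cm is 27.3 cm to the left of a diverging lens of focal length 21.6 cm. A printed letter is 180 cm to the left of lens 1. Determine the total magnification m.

m = -0.253

Lens 1: 1/d_i1 = 1/(28.0) − 1/(180) = 0.03016, so d_i1 = 33.16 cm; m₁ = −d_i1/d_o1 = -0.1842.
d_o2 = 27.3 − (33.16) = -5.860 cm (virtual object).
f₂ = −21.6 cm (diverging).
Lens 2: 1/d_i2 = 1/(-21.6) − 1/(-5.860) = 0.1244, so d_i2 = 8.042 cm; m₂ = −d_i2/d_o2 = +1.372.
m = m₁·m₂ = (-0.1842)(+1.372) = -0.253.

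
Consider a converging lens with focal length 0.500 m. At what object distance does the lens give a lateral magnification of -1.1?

0.955 m

m = −d_i/d_o ⇒ d_i = −m·d_o.
1/f = 1/d_o + 1/d_i = 1/d_o − 1/(m·d_o) = (1 − 1/m)/d_o, so d_o = f(1 − 1/m) = (0.5000)(1 − 1/(-1.1)) = 0.955 m.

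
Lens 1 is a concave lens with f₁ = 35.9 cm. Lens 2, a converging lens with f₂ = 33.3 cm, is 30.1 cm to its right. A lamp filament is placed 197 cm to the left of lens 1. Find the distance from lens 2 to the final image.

Lens 1 is diverging, so f₁ = −35.9 cm.
Lens 1: 1/d_i1 = 1/f₁ − 1/d_o1 = 1/(-35.9) − 1/(197) = -0.03293, so d_i1 = -30.37 cm.
The intermediate image is 30.37 cm to the left of lens 1 (virtual), which is 30.1 − (-30.37) = 60.47 cm to the left of lens 2, so d_o2 = +60.47 cm.
Lens 2: 1/d_i2 = 1/f₂ − 1/d_o2 = 1/(33.3) − 1/(60.47) = 0.01349, so d_i2 = 74.1 cm.
The final image is real, 74.1 cm to the right of lens 2 (overall magnification ≈ -0.19).

74.1 cm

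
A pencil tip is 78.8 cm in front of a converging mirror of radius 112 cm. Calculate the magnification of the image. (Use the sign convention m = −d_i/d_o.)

m = -2.46

f = R/2 = 112/2 = 56.00 cm.
1/d_i = 1/f − 1/d_o = 1/(56.00) − 1/(78.8) = 0.005167, so d_i = 193.5 cm.
m = −d_i/d_o = −(193.5)/(78.8) = -2.46.
The image is real, inverted and enlarged, in front of the mirror.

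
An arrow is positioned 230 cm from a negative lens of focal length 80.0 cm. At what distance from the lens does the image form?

For a negative lens, f = -80.0 cm.
Lens equation: 1/q = 1/f − 1/p = 1/(-80.00) − 1/(230) = -0.01250 − 0.004348 = -0.01685, so q = -59.4 cm.
The image is virtual, upright and reduced, on the same side as the object.

59.4 cm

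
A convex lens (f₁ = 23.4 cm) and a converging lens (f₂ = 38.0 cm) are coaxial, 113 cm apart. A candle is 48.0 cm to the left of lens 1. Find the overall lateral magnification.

Lens 1: 1/d_i1 = 1/(23.4) − 1/(48.0) = 0.02190, so d_i1 = 45.66 cm; m₁ = −d_i1/d_o1 = -0.9512.
d_o2 = 113 − (45.66) = 67.34 cm.
Lens 2: 1/d_i2 = 1/(38.0) − 1/(67.34) = 0.01147, so d_i2 = 87.22 cm; m₂ = −d_i2/d_o2 = -1.295.
m = m₁·m₂ = (-0.9512)(-1.295) = +1.23.

m = +1.23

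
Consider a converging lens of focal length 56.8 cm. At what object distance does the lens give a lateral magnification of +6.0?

m = −d_i/d_o ⇒ d_i = −m·d_o.
1/f = 1/d_o + 1/d_i = 1/d_o − 1/(m·d_o) = (1 − 1/m)/d_o, so d_o = f(1 − 1/m) = (56.80)(1 − 1/(+6.0)) = 47.3 cm.

47.3 cm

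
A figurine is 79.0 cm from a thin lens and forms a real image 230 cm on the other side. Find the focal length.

Real image ⇒ d_i = +230 cm.
1/f = 1/d_o + 1/d_i = 1/(79.0) + 1/(230) = 0.01701, so f = 58.8 cm.
Since f is positive, the thin lens is converging.

f = 58.8 cm (converging)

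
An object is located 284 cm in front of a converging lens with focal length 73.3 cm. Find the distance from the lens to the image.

Thin-lens equation: 1/s_i = 1/f − 1/s_o = 1/(73.30) − 1/(284) = 0.01364 − 0.003521 = 0.01012, so s_i = 98.8 cm.
The image is real, inverted and reduced, on the far side of the lens.

98.8 cm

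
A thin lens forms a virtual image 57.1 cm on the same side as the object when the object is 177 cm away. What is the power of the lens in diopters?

Virtual image ⇒ d_i = −57.1 cm.
1/f = 1/d_o + 1/d_i = 1/(177) + 1/(-57.1) = -0.01186 cm⁻¹.
f = -84.29 cm = -0.8429 m, so P = 1/f = -1.19 D.

P = -1.19 D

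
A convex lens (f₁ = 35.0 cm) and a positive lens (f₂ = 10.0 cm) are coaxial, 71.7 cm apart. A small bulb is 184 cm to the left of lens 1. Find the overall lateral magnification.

Lens 1: 1/d_i1 = 1/(35.0) − 1/(184) = 0.02314, so d_i1 = 43.22 cm; m₁ = −d_i1/d_o1 = -0.2349.
d_o2 = 71.7 − (43.22) = 28.48 cm.
Lens 2: 1/d_i2 = 1/(10.0) − 1/(28.48) = 0.06489, so d_i2 = 15.41 cm; m₂ = −d_i2/d_o2 = -0.5411.
m = m₁·m₂ = (-0.2349)(-0.5411) = +0.127.

m = +0.127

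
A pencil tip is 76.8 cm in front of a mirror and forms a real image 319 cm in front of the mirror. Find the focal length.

f = 61.9 cm (concave)

Real image ⇒ d_i = +319 cm.
1/f = 1/d_o + 1/d_i = 1/(76.8) + 1/(319) = 0.01616, so f = 61.9 cm.
Since f is positive, the mirror is concave.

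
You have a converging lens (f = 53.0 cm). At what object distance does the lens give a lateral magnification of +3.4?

m = −d_i/d_o ⇒ d_i = −m·d_o.
1/f = 1/d_o + 1/d_i = 1/d_o − 1/(m·d_o) = (1 − 1/m)/d_o, so d_o = f(1 − 1/m) = (53.00)(1 − 1/(+3.4)) = 37.4 cm.

37.4 cm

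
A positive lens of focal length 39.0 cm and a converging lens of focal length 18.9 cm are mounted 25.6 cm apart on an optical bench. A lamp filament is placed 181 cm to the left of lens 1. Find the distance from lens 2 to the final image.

Lens 1: 1/d_i1 = 1/f₁ − 1/d_o1 = 1/(39.0) − 1/(181) = 0.02012, so d_i1 = 49.71 cm.
The intermediate image is 49.71 cm to the right of lens 1, which lies 24.11 cm to the right of lens 2 — a virtual object — so d_o2 = −24.11 cm.
Lens 2: 1/d_i2 = 1/f₂ − 1/d_o2 = 1/(18.9) − 1/(-24.11) = 0.09439, so d_i2 = 10.6 cm.
The final image is real, 10.6 cm to the right of lens 2 (overall magnification ≈ -0.12).

10.6 cm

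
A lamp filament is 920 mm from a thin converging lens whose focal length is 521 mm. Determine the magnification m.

m = -1.31

1/d_i = 1/f − 1/d_o = 1/(521.0) − 1/(920) = 0.0008324, so d_i = 1201 mm.
m = −d_i/d_o = −(1201)/(920) = -1.31.
The image is real, inverted and enlarged, on the far side of the lens.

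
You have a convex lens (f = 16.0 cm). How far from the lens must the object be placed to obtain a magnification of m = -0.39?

57.0 cm

m = −d_i/d_o ⇒ d_i = −m·d_o.
1/f = 1/d_o + 1/d_i = 1/d_o − 1/(m·d_o) = (1 − 1/m)/d_o, so d_o = f(1 − 1/m) = (16.00)(1 − 1/(-0.39)) = 57.0 cm.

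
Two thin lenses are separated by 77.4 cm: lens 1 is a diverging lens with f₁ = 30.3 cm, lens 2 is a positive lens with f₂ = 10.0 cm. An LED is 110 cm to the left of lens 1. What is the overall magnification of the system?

m = -0.0237

f₁ = −30.3 cm (diverging).
Lens 1: 1/d_i1 = 1/(-30.3) − 1/(110) = -0.04209, so d_i1 = -23.76 cm; m₁ = −d_i1/d_o1 = +0.2160.
d_o2 = 77.4 − (-23.76) = 101.2 cm.
Lens 2: 1/d_i2 = 1/(10.0) − 1/(101.2) = 0.09012, so d_i2 = 11.10 cm; m₂ = −d_i2/d_o2 = -0.1096.
m = m₁·m₂ = (+0.2160)(-0.1096) = -0.0237.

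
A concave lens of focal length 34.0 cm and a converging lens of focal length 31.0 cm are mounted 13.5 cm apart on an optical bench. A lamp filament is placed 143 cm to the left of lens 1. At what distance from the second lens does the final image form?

127 cm

Lens 1 is diverging, so f₁ = −34.0 cm.
Lens 1: 1/d_i1 = 1/f₁ − 1/d_o1 = 1/(-34.0) − 1/(143) = -0.03640, so d_i1 = -27.47 cm.
The intermediate image is 27.47 cm to the left of lens 1 (virtual), which is 13.5 − (-27.47) = 40.97 cm to the left of lens 2, so d_o2 = +40.97 cm.
Lens 2: 1/d_i2 = 1/f₂ − 1/d_o2 = 1/(31.0) − 1/(40.97) = 0.007850, so d_i2 = 127 cm.
The final image is real, 127 cm to the right of lens 2 (overall magnification ≈ -0.60).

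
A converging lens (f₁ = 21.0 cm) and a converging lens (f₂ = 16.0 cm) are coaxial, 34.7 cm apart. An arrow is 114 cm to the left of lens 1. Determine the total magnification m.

Lens 1: 1/d_i1 = 1/(21.0) − 1/(114) = 0.03885, so d_i1 = 25.74 cm; m₁ = −d_i1/d_o1 = -0.2258.
d_o2 = 34.7 − (25.74) = 8.960 cm.
Lens 2: 1/d_i2 = 1/(16.0) − 1/(8.960) = -0.04911, so d_i2 = -20.36 cm; m₂ = −d_i2/d_o2 = +2.273.
m = m₁·m₂ = (-0.2258)(+2.273) = -0.513.

m = -0.513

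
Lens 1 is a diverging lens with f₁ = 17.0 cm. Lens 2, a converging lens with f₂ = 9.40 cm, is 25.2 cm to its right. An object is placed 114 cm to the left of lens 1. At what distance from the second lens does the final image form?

Lens 1 is diverging, so f₁ = −17.0 cm.
Lens 1: 1/d_i1 = 1/f₁ − 1/d_o1 = 1/(-17.0) − 1/(114) = -0.06760, so d_i1 = -14.79 cm.
The intermediate image is 14.79 cm to the left of lens 1 (virtual), which is 25.2 − (-14.79) = 39.99 cm to the left of lens 2, so d_o2 = +39.99 cm.
Lens 2: 1/d_i2 = 1/f₂ − 1/d_o2 = 1/(9.40) − 1/(39.99) = 0.08138, so d_i2 = 12.3 cm.
The final image is real, 12.3 cm to the right of lens 2 (overall magnification ≈ -0.040).

12.3 cm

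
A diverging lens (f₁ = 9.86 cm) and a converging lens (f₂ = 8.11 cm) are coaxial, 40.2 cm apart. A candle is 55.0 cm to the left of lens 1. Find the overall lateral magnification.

f₁ = −9.86 cm (diverging).
Lens 1: 1/d_i1 = 1/(-9.86) − 1/(55.0) = -0.1196, so d_i1 = -8.361 cm; m₁ = −d_i1/d_o1 = +0.1520.
d_o2 = 40.2 − (-8.361) = 48.56 cm.
Lens 2: 1/d_i2 = 1/(8.11) − 1/(48.56) = 0.1027, so d_i2 = 9.736 cm; m₂ = −d_i2/d_o2 = -0.2005.
m = m₁·m₂ = (+0.1520)(-0.2005) = -0.0305.

m = -0.0305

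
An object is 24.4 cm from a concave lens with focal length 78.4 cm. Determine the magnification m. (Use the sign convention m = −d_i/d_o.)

m = +0.763

For a concave lens, f = -78.4 cm.
1/d_i = 1/f − 1/d_o = 1/(-78.40) − 1/(24.4) = -0.05374, so d_i = -18.61 cm.
m = −d_i/d_o = −(-18.61)/(24.4) = +0.763.
The image is virtual, upright and reduced, on the same side as the object.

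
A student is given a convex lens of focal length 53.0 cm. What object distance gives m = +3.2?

36.4 cm

m = −d_i/d_o ⇒ d_i = −m·d_o.
1/f = 1/d_o + 1/d_i = 1/d_o − 1/(m·d_o) = (1 − 1/m)/d_o, so d_o = f(1 − 1/m) = (53.00)(1 − 1/(+3.2)) = 36.4 cm.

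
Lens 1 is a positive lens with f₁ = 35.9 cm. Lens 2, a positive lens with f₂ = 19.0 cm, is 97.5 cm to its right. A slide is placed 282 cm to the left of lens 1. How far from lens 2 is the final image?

Lens 1: 1/d_i1 = 1/f₁ − 1/d_o1 = 1/(35.9) − 1/(282) = 0.02431, so d_i1 = 41.14 cm.
The intermediate image is 41.14 cm to the right of lens 1, which is 97.5 − (41.14) = 56.36 cm to the left of lens 2, so d_o2 = +56.36 cm.
Lens 2: 1/d_i2 = 1/f₂ − 1/d_o2 = 1/(19.0) − 1/(56.36) = 0.03489, so d_i2 = 28.7 cm.
The final image is real, 28.7 cm to the right of lens 2 (overall magnification ≈ 0.074).

28.7 cm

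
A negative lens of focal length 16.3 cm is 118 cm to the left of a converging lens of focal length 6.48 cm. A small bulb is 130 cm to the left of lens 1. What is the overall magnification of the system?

f₁ = −16.3 cm (diverging).
Lens 1: 1/d_i1 = 1/(-16.3) − 1/(130) = -0.06904, so d_i1 = -14.48 cm; m₁ = −d_i1/d_o1 = +0.1114.
d_o2 = 118 − (-14.48) = 132.5 cm.
Lens 2: 1/d_i2 = 1/(6.48) − 1/(132.5) = 0.1468, so d_i2 = 6.813 cm; m₂ = −d_i2/d_o2 = -0.05142.
m = m₁·m₂ = (+0.1114)(-0.05142) = -0.00573.

m = -0.00573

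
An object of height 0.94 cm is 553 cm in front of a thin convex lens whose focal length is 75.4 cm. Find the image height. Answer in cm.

1/d_i = 1/f − 1/d_o = 1/(75.40) − 1/(553) = 0.01145, so d_i = 87.30 cm.
m = −d_i/d_o = -0.1579.
|h_i| = |m|·h_o = 0.1579 × 0.94 = 0.148 cm. The image is real, inverted and reduced, on the far side of the lens.

0.148 cm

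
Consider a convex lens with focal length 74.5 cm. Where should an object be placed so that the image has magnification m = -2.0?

112 cm

m = −d_i/d_o ⇒ d_i = −m·d_o.
1/f = 1/d_o + 1/d_i = 1/d_o − 1/(m·d_o) = (1 − 1/m)/d_o, so d_o = f(1 − 1/m) = (74.50)(1 − 1/(-2.0)) = 112 cm.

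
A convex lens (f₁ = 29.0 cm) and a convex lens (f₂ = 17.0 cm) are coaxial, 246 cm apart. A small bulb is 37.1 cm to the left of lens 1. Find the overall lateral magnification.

m = +0.633

Lens 1: 1/d_i1 = 1/(29.0) − 1/(37.1) = 0.007529, so d_i1 = 132.8 cm; m₁ = −d_i1/d_o1 = -3.580.
d_o2 = 246 − (132.8) = 113.2 cm.
Lens 2: 1/d_i2 = 1/(17.0) − 1/(113.2) = 0.04999, so d_i2 = 20.00 cm; m₂ = −d_i2/d_o2 = -0.1767.
m = m₁·m₂ = (-3.580)(-0.1767) = +0.633.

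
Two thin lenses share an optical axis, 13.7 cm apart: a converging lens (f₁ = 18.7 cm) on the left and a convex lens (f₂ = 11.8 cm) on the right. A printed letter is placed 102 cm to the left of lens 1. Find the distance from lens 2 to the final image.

Lens 1: 1/d_i1 = 1/f₁ − 1/d_o1 = 1/(18.7) − 1/(102) = 0.04367, so d_i1 = 22.90 cm.
The intermediate image is 22.90 cm to the right of lens 1, which lies 9.200 cm to the right of lens 2 — a virtual object — so d_o2 = −9.200 cm.
Lens 2: 1/d_i2 = 1/f₂ − 1/d_o2 = 1/(11.8) − 1/(-9.200) = 0.1934, so d_i2 = 5.17 cm.
The final image is real, 5.17 cm to the right of lens 2 (overall magnification ≈ -0.13).

5.17 cm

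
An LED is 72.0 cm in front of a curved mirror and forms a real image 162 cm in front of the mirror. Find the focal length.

f = 49.8 cm (concave)

Real image ⇒ d_i = +162 cm.
1/f = 1/d_o + 1/d_i = 1/(72.0) + 1/(162) = 0.02006, so f = 49.8 cm.
Since f is positive, the curved mirror is concave.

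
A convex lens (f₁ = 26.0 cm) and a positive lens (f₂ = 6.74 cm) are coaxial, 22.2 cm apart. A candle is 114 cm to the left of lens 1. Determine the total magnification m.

m = -0.109

Lens 1: 1/d_i1 = 1/(26.0) − 1/(114) = 0.02969, so d_i1 = 33.68 cm; m₁ = −d_i1/d_o1 = -0.2954.
d_o2 = 22.2 − (33.68) = -11.48 cm (virtual object).
Lens 2: 1/d_i2 = 1/(6.74) − 1/(-11.48) = 0.2355, so d_i2 = 4.247 cm; m₂ = −d_i2/d_o2 = +0.3699.
m = m₁·m₂ = (-0.2954)(+0.3699) = -0.109.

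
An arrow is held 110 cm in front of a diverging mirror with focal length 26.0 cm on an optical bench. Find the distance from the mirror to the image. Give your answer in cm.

For a diverging mirror, f = -26.0 cm.
Mirror equation: 1/s_i = 1/f − 1/s_o = 1/(-26.00) − 1/(110) = -0.03846 − 0.009091 = -0.04755, so s_i = -21.0 cm.
The image is virtual, upright and reduced, behind the mirror.

21.0 cm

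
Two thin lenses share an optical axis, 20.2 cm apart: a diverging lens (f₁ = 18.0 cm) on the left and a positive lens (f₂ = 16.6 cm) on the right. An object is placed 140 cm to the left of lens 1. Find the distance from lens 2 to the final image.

Lens 1 is diverging, so f₁ = −18.0 cm.
Lens 1: 1/d_i1 = 1/f₁ − 1/d_o1 = 1/(-18.0) − 1/(140) = -0.06270, so d_i1 = -15.95 cm.
The intermediate image is 15.95 cm to the left of lens 1 (virtual), which is 20.2 − (-15.95) = 36.15 cm to the left of lens 2, so d_o2 = +36.15 cm.
Lens 2: 1/d_i2 = 1/f₂ − 1/d_o2 = 1/(16.6) − 1/(36.15) = 0.03258, so d_i2 = 30.7 cm.
The final image is real, 30.7 cm to the right of lens 2 (overall magnification ≈ -0.097).

30.7 cm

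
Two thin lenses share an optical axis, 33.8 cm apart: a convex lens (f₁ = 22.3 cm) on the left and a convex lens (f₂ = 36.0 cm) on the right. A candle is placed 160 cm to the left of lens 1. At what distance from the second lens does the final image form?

Lens 1: 1/d_i1 = 1/f₁ − 1/d_o1 = 1/(22.3) − 1/(160) = 0.03859, so d_i1 = 25.91 cm.
The intermediate image is 25.91 cm to the right of lens 1, which is 33.8 − (25.91) = 7.890 cm to the left of lens 2, so d_o2 = +7.890 cm.
Lens 2: 1/d_i2 = 1/f₂ − 1/d_o2 = 1/(36.0) − 1/(7.890) = -0.09896, so d_i2 = -10.1 cm.
The final image is virtual, 10.1 cm to the left of lens 2 (overall magnification ≈ -0.21).

10.1 cm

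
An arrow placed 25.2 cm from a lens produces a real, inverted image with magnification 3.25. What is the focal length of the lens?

f = 19.3 cm (converging)

m = −d_i/d_o ⇒ d_i = −m·d_o = −(-3.25)·(25.2) = 81.90 cm.
1/f = 1/d_o + 1/d_i = 1/(25.2) + 1/(81.90) = 0.05189, so f = 19.3 cm.
Since f is positive, the lens is converging.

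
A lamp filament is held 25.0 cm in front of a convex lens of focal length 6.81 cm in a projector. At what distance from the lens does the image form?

Thin-lens equation: 1/v = 1/f − 1/u = 1/(6.810) − 1/(25.0) = 0.1468 − 0.04000 = 0.1068, so v = 9.36 cm.
The image is real, inverted and reduced, on the far side of the lens.

9.36 cm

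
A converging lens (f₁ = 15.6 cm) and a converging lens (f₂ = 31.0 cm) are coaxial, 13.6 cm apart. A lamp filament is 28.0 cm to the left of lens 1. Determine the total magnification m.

m = -0.741

Lens 1: 1/d_i1 = 1/(15.6) − 1/(28.0) = 0.02839, so d_i1 = 35.23 cm; m₁ = −d_i1/d_o1 = -1.258.
d_o2 = 13.6 − (35.23) = -21.63 cm (virtual object).
Lens 2: 1/d_i2 = 1/(31.0) − 1/(-21.63) = 0.07849, so d_i2 = 12.74 cm; m₂ = −d_i2/d_o2 = +0.5890.
m = m₁·m₂ = (-1.258)(+0.5890) = -0.741.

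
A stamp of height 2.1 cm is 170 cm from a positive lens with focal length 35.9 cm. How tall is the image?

1/d_i = 1/f − 1/d_o = 1/(35.90) − 1/(170) = 0.02197, so d_i = 45.51 cm.
m = −d_i/d_o = -0.2677.
|h_i| = |m|·h_o = 0.2677 × 2.1 = 0.562 cm. The image is real, inverted and reduced, on the far side of the lens.

0.562 cm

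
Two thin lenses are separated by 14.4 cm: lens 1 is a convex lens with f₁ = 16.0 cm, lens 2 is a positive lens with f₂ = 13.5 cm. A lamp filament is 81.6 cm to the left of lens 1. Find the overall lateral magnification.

m = -0.173

Lens 1: 1/d_i1 = 1/(16.0) − 1/(81.6) = 0.05025, so d_i1 = 19.90 cm; m₁ = −d_i1/d_o1 = -0.2439.
d_o2 = 14.4 − (19.90) = -5.500 cm (virtual object).
Lens 2: 1/d_i2 = 1/(13.5) − 1/(-5.500) = 0.2559, so d_i2 = 3.908 cm; m₂ = −d_i2/d_o2 = +0.7105.
m = m₁·m₂ = (-0.2439)(+0.7105) = -0.173.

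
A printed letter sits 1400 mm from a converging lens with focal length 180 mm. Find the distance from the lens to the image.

Thin-lens equation: 1/s_i = 1/f − 1/s_o = 1/(180.0) − 1/(1400) = 0.005556 − 0.0007143 = 0.004841, so s_i = 207 mm.
The image is real, inverted and reduced, on the far side of the lens.

207 mm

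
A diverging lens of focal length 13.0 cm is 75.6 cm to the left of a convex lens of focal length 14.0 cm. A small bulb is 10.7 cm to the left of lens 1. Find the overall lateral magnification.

m = -0.114

f₁ = −13.0 cm (diverging).
Lens 1: 1/d_i1 = 1/(-13.0) − 1/(10.7) = -0.1704, so d_i1 = -5.869 cm; m₁ = −d_i1/d_o1 = +0.5485.
d_o2 = 75.6 − (-5.869) = 81.47 cm.
Lens 2: 1/d_i2 = 1/(14.0) − 1/(81.47) = 0.05915, so d_i2 = 16.90 cm; m₂ = −d_i2/d_o2 = -0.2075.
m = m₁·m₂ = (+0.5485)(-0.2075) = -0.114.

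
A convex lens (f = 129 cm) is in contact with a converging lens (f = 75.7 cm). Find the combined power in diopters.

P₁ = 1/f₁ = 1/(1.29 m) = +0.7752 D; P₂ = 1/f₂ = 1/(0.757 m) = +1.321 D.
For thin lenses in contact, P = P₁ + P₂ = (+0.7752) + (+1.321) = +2.10 D.

P = +2.10 D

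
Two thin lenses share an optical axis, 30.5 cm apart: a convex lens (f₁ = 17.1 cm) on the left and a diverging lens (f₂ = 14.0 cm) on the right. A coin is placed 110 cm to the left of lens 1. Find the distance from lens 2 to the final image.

5.92 cm

Lens 1: 1/d_i1 = 1/f₁ − 1/d_o1 = 1/(17.1) − 1/(110) = 0.04939, so d_i1 = 20.25 cm.
The intermediate image is 20.25 cm to the right of lens 1, which is 30.5 − (20.25) = 10.25 cm to the left of lens 2, so d_o2 = +10.25 cm.
Lens 2 is diverging, so f₂ = −14.0 cm.
Lens 2: 1/d_i2 = 1/f₂ − 1/d_o2 = 1/(-14.0) − 1/(10.25) = -0.1690, so d_i2 = -5.92 cm.
The final image is virtual, 5.92 cm to the left of lens 2 (overall magnification ≈ -0.11).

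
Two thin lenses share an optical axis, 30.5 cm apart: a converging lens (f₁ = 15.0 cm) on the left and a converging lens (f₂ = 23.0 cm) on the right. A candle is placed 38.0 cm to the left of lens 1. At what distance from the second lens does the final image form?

Lens 1: 1/d_i1 = 1/f₁ − 1/d_o1 = 1/(15.0) − 1/(38.0) = 0.04035, so d_i1 = 24.78 cm.
The intermediate image is 24.78 cm to the right of lens 1, which is 30.5 − (24.78) = 5.720 cm to the left of lens 2, so d_o2 = +5.720 cm.
Lens 2: 1/d_i2 = 1/f₂ − 1/d_o2 = 1/(23.0) − 1/(5.720) = -0.1313, so d_i2 = -7.61 cm.
The final image is virtual, 7.61 cm to the left of lens 2 (overall magnification ≈ -0.87).

7.61 cm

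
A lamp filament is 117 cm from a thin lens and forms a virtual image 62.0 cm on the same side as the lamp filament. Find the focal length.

f = -132 cm (diverging)

Virtual image ⇒ d_i = −62.0 cm.
1/f = 1/d_o + 1/d_i = 1/(117) + 1/(-62.0) = -0.007582, so f = -132 cm.
Since f is negative, the thin lens is diverging.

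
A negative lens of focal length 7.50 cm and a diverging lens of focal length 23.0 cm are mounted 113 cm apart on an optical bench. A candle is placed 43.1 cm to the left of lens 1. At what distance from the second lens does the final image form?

Lens 1 is diverging, so f₁ = −7.50 cm.
Lens 1: 1/d_i1 = 1/f₁ − 1/d_o1 = 1/(-7.50) − 1/(43.1) = -0.1565, so d_i1 = -6.388 cm.
The intermediate image is 6.388 cm to the left of lens 1 (virtual), which is 113 − (-6.388) = 119.4 cm to the left of lens 2, so d_o2 = +119.4 cm.
Lens 2 is diverging, so f₂ = −23.0 cm.
Lens 2: 1/d_i2 = 1/f₂ − 1/d_o2 = 1/(-23.0) − 1/(119.4) = -0.05185, so d_i2 = -19.3 cm.
The final image is virtual, 19.3 cm to the left of lens 2 (overall magnification ≈ 0.024).

19.3 cm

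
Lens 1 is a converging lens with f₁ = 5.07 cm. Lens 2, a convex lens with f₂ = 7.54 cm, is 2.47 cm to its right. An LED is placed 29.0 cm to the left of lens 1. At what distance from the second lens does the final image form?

Lens 1: 1/d_i1 = 1/f₁ − 1/d_o1 = 1/(5.07) − 1/(29.0) = 0.1628, so d_i1 = 6.144 cm.
The intermediate image is 6.144 cm to the right of lens 1, which lies 3.674 cm to the right of lens 2 — a virtual object — so d_o2 = −3.674 cm.
Lens 2: 1/d_i2 = 1/f₂ − 1/d_o2 = 1/(7.54) − 1/(-3.674) = 0.4048, so d_i2 = 2.47 cm.
The final image is real, 2.47 cm to the right of lens 2 (overall magnification ≈ -0.14).

2.47 cm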